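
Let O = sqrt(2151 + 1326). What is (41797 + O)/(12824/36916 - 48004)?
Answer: -385744513/443025710 - 9229*sqrt(3477)/443025710 ≈ -0.87193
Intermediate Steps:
O = sqrt(3477) ≈ 58.966
(41797 + O)/(12824/36916 - 48004) = (41797 + sqrt(3477))/(12824/36916 - 48004) = (41797 + sqrt(3477))/(12824*(1/36916) - 48004) = (41797 + sqrt(3477))/(3206/9229 - 48004) = (41797 + sqrt(3477))/(-443025710/9229) = (41797 + sqrt(3477))*(-9229/443025710) = -385744513/443025710 - 9229*sqrt(3477)/443025710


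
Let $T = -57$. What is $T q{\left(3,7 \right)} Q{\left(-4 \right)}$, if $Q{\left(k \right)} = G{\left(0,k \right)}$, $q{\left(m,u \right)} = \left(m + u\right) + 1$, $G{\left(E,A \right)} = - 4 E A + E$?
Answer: $0$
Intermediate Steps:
$G{\left(E,A \right)} = E - 4 A E$ ($G{\left(E,A \right)} = - 4 A E + E = E - 4 A E$)
$q{\left(m,u \right)} = 1 + m + u$
$Q{\left(k \right)} = 0$ ($Q{\left(k \right)} = 0 \left(1 - 4 k\right) = 0$)
$T q{\left(3,7 \right)} Q{\left(-4 \right)} = - 57 \left(1 + 3 + 7\right) 0 = \left(-57\right) 11 \cdot 0 = \left(-627\right) 0 = 0$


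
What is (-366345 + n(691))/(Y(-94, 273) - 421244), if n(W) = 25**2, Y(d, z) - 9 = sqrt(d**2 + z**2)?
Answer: 7702703210/8871942093 + 18286*sqrt(83365)/8871942093 ≈ 0.86880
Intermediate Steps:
Y(d, z) = 9 + sqrt(d**2 + z**2)
n(W) = 625
(-366345 + n(691))/(Y(-94, 273) - 421244) = (-366345 + 625)/((9 + sqrt((-94)**2 + 273**2)) - 421244) = -365720/((9 + sqrt(8836 + 74529)) - 421244) = -365720/((9 + sqrt(83365)) - 421244) = -365720/(-421235 + sqrt(83365))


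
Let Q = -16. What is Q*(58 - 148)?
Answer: 1440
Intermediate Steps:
Q*(58 - 148) = -16*(58 - 148) = -16*(-90) = 1440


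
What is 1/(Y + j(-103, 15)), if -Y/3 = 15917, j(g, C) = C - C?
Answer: -1/47751 ≈ -2.0942e-5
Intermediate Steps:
j(g, C) = 0
Y = -47751 (Y = -3*15917 = -47751)
1/(Y + j(-103, 15)) = 1/(-47751 + 0) = 1/(-47751) = -1/47751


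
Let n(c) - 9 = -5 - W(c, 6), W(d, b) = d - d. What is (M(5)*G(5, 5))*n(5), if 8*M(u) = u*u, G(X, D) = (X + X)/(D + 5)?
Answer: 25/2 ≈ 12.500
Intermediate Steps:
W(d, b) = 0
G(X, D) = 2*X/(5 + D) (G(X, D) = (2*X)/(5 + D) = 2*X/(5 + D))
M(u) = u²/8 (M(u) = (u*u)/8 = u²/8)
n(c) = 4 (n(c) = 9 + (-5 - 1*0) = 9 + (-5 + 0) = 9 - 5 = 4)
(M(5)*G(5, 5))*n(5) = (((⅛)*5²)*(2*5/(5 + 5)))*4 = (((⅛)*25)*(2*5/10))*4 = (25*(2*5*(⅒))/8)*4 = ((25/8)*1)*4 = (25/8)*4 = 25/2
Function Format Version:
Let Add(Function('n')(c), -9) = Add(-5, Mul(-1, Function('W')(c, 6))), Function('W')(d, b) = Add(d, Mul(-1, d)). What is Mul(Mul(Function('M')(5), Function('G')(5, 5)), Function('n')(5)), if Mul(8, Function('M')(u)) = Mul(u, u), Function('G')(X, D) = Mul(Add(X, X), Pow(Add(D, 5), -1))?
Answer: Rational(25, 2) ≈ 12.500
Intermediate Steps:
Function('W')(d, b) = 0
Function('G')(X, D) = Mul(2, X, Pow(Add(5, D), -1)) (Function('G')(X, D) = Mul(Mul(2, X), Pow(Add(5, D), -1)) = Mul(2, X, Pow(Add(5, D), -1)))
Function('M')(u) = Mul(Rational(1, 8), Pow(u, 2)) (Function('M')(u) = Mul(Rational(1, 8), Mul(u, u)) = Mul(Rational(1, 8), Pow(u, 2)))
Function('n')(c) = 4 (Function('n')(c) = Add(9, Add(-5, Mul(-1, 0))) = Add(9, Add(-5, 0)) = Add(9, -5) = 4)
Mul(Mul(Function('M')(5), Function('G')(5, 5)), Function('n')(5)) = Mul(Mul(Mul(Rational(1, 8), Pow(5, 2)), Mul(2, 5, Pow(Add(5, 5), -1))), 4) = Mul(Mul(Mul(Rational(1, 8), 25), Mul(2, 5, Pow(10, -1))), 4) = Mul(Mul(Rational(25, 8), Mul(2, 5, Rational(1, 10))), 4) = Mul(Mul(Rational(25, 8), 1), 4) = Mul(Rational(25, 8), 4) = Rational(25, 2)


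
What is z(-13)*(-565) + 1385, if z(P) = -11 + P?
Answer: 14945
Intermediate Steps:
z(-13)*(-565) + 1385 = (-11 - 13)*(-565) + 1385 = -24*(-565) + 1385 = 13560 + 1385 = 14945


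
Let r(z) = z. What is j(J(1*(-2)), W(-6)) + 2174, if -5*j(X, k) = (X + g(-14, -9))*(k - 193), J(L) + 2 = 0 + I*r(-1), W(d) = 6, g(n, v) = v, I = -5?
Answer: 9748/5 ≈ 1949.6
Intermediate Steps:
J(L) = 3 (J(L) = -2 + (0 - 5*(-1)) = -2 + (0 + 5) = -2 + 5 = 3)
j(X, k) = -(-193 + k)*(-9 + X)/5 (j(X, k) = -(X - 9)*(k - 193)/5 = -(-9 + X)*(-193 + k)/5 = -(-193 + k)*(-9 + X)/5)
j(J(1*(-2)), W(-6)) + 2174 = (-1737/5 + (9/5)*6 + (193/5)*3 - ⅕*3*6) + 2174 = (-1737/5 + 54/5 + 579/5 - 18/5) + 2174 = -1122/5 + 2174 = 9748/5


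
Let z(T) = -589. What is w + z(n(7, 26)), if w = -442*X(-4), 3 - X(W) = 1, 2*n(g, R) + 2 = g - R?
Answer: -1473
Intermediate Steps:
n(g, R) = -1 + g/2 - R/2 (n(g, R) = -1 + (g - R)/2 = -1 + (g/2 - R/2) = -1 + g/2 - R/2)
X(W) = 2 (X(W) = 3 - 1*1 = 3 - 1 = 2)
w = -884 (w = -442*2 = -884)
w + z(n(7, 26)) = -884 - 589 = -1473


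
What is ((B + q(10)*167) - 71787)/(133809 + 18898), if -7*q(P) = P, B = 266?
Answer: -502317/1068949 ≈ -0.46992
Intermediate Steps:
q(P) = -P/7
((B + q(10)*167) - 71787)/(133809 + 18898) = ((266 - ⅐*10*167) - 71787)/(133809 + 18898) = ((266 - 10/7*167) - 71787)/152707 = ((266 - 1670/7) - 71787)*(1/152707) = (192/7 - 71787)*(1/152707) = -502317/7*1/152707 = -502317/1068949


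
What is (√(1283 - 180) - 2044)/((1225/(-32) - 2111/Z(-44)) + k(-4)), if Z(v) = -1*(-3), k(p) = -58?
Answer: 196224/76795 - 96*√1103/76795 ≈ 2.5136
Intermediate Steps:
Z(v) = 3
(√(1283 - 180) - 2044)/((1225/(-32) - 2111/Z(-44)) + k(-4)) = (√(1283 - 180) - 2044)/((1225/(-32) - 2111/3) - 58) = (√1103 - 2044)/((1225*(-1/32) - 2111*⅓) - 58) = (-2044 + √1103)/((-1225/32 - 2111/3) - 58) = (-2044 + √1103)/(-71227/96 - 58) = (-2044 + √1103)/(-76795/96) = (-2044 + √1103)*(-96/76795) = 196224/76795 - 96*√1103/76795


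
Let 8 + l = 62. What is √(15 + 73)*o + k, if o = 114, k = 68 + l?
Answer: 122 + 228*√22 ≈ 1191.4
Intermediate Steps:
l = 54 (l = -8 + 62 = 54)
k = 122 (k = 68 + 54 = 122)
√(15 + 73)*o + k = √(15 + 73)*114 + 122 = √88*114 + 122 = (2*√22)*114 + 122 = 228*√22 + 122 = 122 + 228*√22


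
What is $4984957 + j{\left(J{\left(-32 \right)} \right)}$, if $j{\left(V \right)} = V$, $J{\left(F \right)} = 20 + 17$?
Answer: $4984994$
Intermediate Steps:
$J{\left(F \right)} = 37$
$4984957 + j{\left(J{\left(-32 \right)} \right)} = 4984957 + 37 = 4984994$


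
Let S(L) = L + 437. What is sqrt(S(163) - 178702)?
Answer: I*sqrt(178102) ≈ 422.02*I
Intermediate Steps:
S(L) = 437 + L
sqrt(S(163) - 178702) = sqrt((437 + 163) - 178702) = sqrt(600 - 178702) = sqrt(-178102) = I*sqrt(178102)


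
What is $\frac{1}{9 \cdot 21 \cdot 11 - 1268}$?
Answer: $\frac{1}{811} \approx 0.001233$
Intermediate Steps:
$\frac{1}{9 \cdot 21 \cdot 11 - 1268} = \frac{1}{189 \cdot 11 - 1268} = \frac{1}{2079 - 1268} = \frac{1}{811}$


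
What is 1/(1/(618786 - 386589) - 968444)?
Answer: -232197/224869791467 ≈ -1.0326e-6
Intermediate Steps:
1/(1/(618786 - 386589) - 968444) = 1/(1/232197 - 968444) = 1/(-224869791467/232197) = -232197/224869791467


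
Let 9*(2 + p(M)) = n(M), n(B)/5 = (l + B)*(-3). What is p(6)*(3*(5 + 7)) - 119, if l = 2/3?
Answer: -591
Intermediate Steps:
l = ⅔ (l = 2*(⅓) = ⅔ ≈ 0.66667)
n(B) = -10 - 15*B (n(B) = 5*((⅔ + B)*(-3)) = 5*(-2 - 3*B) = -10 - 15*B)
p(M) = -28/9 - 5*M/3 (p(M) = -2 + (-10 - 15*M)/9 = -2 + (-10/9 - 5*M/3) = -28/9 - 5*M/3)
p(6)*(3*(5 + 7)) - 119 = (-28/9 - 5/3*6)*(3*(5 + 7)) - 119 = (-28/9 - 10)*(3*12) - 119 = -118/9*36 - 119 = -472 - 119 = -591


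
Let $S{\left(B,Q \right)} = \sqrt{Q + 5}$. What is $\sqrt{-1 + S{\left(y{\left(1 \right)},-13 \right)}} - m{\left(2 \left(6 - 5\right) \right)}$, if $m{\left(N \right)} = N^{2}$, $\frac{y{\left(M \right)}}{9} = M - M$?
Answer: $-4 + \sqrt{-1 + 2 i \sqrt{2}} \approx -3.0 + 1.4142 i$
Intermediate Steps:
$y{\left(M \right)} = 0$ ($y{\left(M \right)} = 9 \left(M - M\right) = 9 \cdot 0 = 0$)
$S{\left(B,Q \right)} = \sqrt{5 + Q}$
$\sqrt{-1 + S{\left(y{\left(1 \right)},-13 \right)}} - m{\left(2 \left(6 - 5\right) \right)} = \sqrt{-1 + \sqrt{5 - 13}} - \left(2 \left(6 - 5\right)\right)^{2} = \sqrt{-1 + \sqrt{-8}} - \left(2 \cdot 1\right)^{2} = \sqrt{-1 + 2 i \sqrt{2}} - 2^{2} = \sqrt{-1 + 2 i \sqrt{2}} - 4 = -4 + \sqrt{-1 + 2 i \sqrt{2}}$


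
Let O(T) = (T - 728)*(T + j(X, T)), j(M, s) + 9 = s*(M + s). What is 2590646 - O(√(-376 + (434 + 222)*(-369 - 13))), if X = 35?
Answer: -171085762 + 554370*I*√62742 ≈ -1.7109e+8 + 1.3886e+8*I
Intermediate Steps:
j(M, s) = -9 + s*(M + s)
O(T) = (-728 + T)*(-9 + T² + 36*T) (O(T) = (T - 728)*(T + (-9 + T² + 35*T)) = (-728 + T)*(-9 + T² + 36*T))
2590646 - O(√(-376 + (434 + 222)*(-369 - 13))) = 2590646 - (6552 + (√(-376 + (434 + 222)*(-369 - 13)))³ - 26217*√(-376 + (434 + 222)*(-369 - 13)) - (-260192 + 692*(-369 - 13)*(434 + 222))) = 2590646 - (6552 + (√(-376 + 656*(-382)))³ - 26217*√(-376 + 656*(-382)) - 692*(√(-376 + 656*(-382)))²) = 2590646 - (6552 + (√(-376 - 250592))³ - 26217*√(-376 - 250592) - 692*(√(-376 - 250592))²) = 2590646 - (6552 + (√(-250968))³ - 52434*I*√62742 - 692*(√(-250968))²) = 2590646 - (6552 + (2*I*√62742)³ - 52434*I*√62742 - 692*(2*I*√62742)²) = 2590646 - (6552 - 501936*I*√62742 - 52434*I*√62742 - 692*(-250968)) = 2590646 - (6552 - 501936*I*√62742 - 52434*I*√62742 + 173669856) = 2590646 - (173676408 - 554370*I*√62742) = 2590646 + (-173676408 + 554370*I*√62742) = -171085762 + 554370*I*√62742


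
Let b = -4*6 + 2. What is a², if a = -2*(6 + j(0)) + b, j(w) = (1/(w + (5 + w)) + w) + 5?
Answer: 49284/25 ≈ 1971.4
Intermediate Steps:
j(w) = 5 + w + 1/(5 + 2*w) (j(w) = (1/(5 + 2*w) + w) + 5 = (w + 1/(5 + 2*w)) + 5 = 5 + w + 1/(5 + 2*w))
b = -22 (b = -24 + 2 = -22)
a = -222/5 (a = -2*(6 + (26 + 2*0² + 15*0)/(5 + 2*0)) - 22 = -2*(6 + (26 + 2*0 + 0)/(5 + 0)) - 22 = -2*(6 + (26 + 0 + 0)/5) - 22 = -2*(6 + (⅕)*26) - 22 = -2*(6 + 26/5) - 22 = -2*56/5 - 22 = -112/5 - 22 = -222/5 ≈ -44.400)
a² = (-222/5)² = 49284/25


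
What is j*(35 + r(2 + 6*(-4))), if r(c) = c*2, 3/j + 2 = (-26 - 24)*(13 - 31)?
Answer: -27/898 ≈ -0.030067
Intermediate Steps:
j = 3/898 (j = 3/(-2 + (-26 - 24)*(13 - 31)) = 3/(-2 - 50*(-18)) = 3/(-2 + 900) = 3/898 ≈ 0.0033408)
r(c) = 2*c
j*(35 + r(2 + 6*(-4))) = 3*(35 + 2*(2 + 6*(-4)))/898 = 3*(35 + 2*(2 - 24))/898 = 3*(35 + 2*(-22))/898 = 3*(35 - 44)/898 = (3/898)*(-9) = -27/898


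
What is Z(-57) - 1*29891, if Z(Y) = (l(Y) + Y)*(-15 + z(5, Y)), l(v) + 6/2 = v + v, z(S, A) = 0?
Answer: -27281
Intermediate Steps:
l(v) = -3 + 2*v (l(v) = -3 + (v + v) = -3 + 2*v)
Z(Y) = 45 - 45*Y (Z(Y) = ((-3 + 2*Y) + Y)*(-15 + 0) = (-3 + 3*Y)*(-15) = 45 - 45*Y)
Z(-57) - 1*29891 = (45 - 45*(-57)) - 1*29891 = (45 + 2565) - 29891 = 2610 - 29891 = -27281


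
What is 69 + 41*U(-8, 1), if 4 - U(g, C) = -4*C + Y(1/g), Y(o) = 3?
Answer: 274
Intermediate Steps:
U(g, C) = 1 + 4*C (U(g, C) = 4 - (-4*C + 3) = 4 - (3 - 4*C) = 4 + (-3 + 4*C) = 1 + 4*C)
69 + 41*U(-8, 1) = 69 + 41*(1 + 4*1) = 69 + 41*(1 + 4) = 69 + 41*5 = 69 + 205 = 274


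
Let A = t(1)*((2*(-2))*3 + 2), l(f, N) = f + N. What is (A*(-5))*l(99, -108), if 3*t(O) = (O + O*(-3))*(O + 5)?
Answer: 1800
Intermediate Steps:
t(O) = -2*O*(5 + O)/3 (t(O) = ((O + O*(-3))*(O + 5))/3 = ((O - 3*O)*(5 + O))/3 = ((-2*O)*(5 + O))/3 = (-2*O*(5 + O))/3 = -2*O*(5 + O)/3)
l(f, N) = N + f
A = 40 (A = (-2/3*1*(5 + 1))*((2*(-2))*3 + 2) = (-2/3*1*6)*(-4*3 + 2) = -4*(-12 + 2) = -4*(-10) = 40)
(A*(-5))*l(99, -108) = (40*(-5))*(-108 + 99) = -200*(-9) = 1800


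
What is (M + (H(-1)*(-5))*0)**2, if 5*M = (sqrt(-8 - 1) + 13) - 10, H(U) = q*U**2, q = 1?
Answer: 18*I/25 ≈ 0.72*I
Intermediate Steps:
H(U) = U**2 (H(U) = 1*U**2 = U**2)
M = 3/5 + 3*I/5 (M = ((sqrt(-8 - 1) + 13) - 10)/5 = ((sqrt(-9) + 13) - 10)/5 = ((3*I + 13) - 10)/5 = ((13 + 3*I) - 10)/5 = (3 + 3*I)/5 = 3/5 + 3*I/5 ≈ 0.6 + 0.6*I)
(M + (H(-1)*(-5))*0)**2 = ((3/5 + 3*I/5) + ((-1)**2*(-5))*0)**2 = ((3/5 + 3*I/5) + (1*(-5))*0)**2 = ((3/5 + 3*I/5) - 5*0)**2 = ((3/5 + 3*I/5) + 0)**2 = (3/5 + 3*I/5)**2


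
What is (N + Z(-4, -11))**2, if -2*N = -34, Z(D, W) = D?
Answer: 169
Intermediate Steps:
N = 17 (N = -1/2*(-34) = 17)
(N + Z(-4, -11))**2 = (17 - 4)**2 = 13**2 = 169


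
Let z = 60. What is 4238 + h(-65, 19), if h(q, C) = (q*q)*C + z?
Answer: 84573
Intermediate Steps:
h(q, C) = 60 + C*q**2 (h(q, C) = (q*q)*C + 60 = q**2*C + 60 = C*q**2 + 60 = 60 + C*q**2)
4238 + h(-65, 19) = 4238 + (60 + 19*(-65)**2) = 4238 + (60 + 19*4225) = 4238 + (60 + 80275) = 4238 + 80335 = 84573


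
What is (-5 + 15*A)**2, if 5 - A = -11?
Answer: 55225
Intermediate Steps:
A = 16 (A = 5 - 1*(-11) = 5 + 11 = 16)
(-5 + 15*A)**2 = (-5 + 15*16)**2 = (-5 + 240)**2 = 235**2 = 55225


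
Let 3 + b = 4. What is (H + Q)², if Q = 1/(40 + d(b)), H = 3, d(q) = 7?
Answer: 20164/2209 ≈ 9.1281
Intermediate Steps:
b = 1 (b = -3 + 4 = 1)
Q = 1/47 (Q = 1/(40 + 7) = 1/47 ≈ 0.021277)
(H + Q)² = (3 + 1/47)² = (142/47)² = 20164/2209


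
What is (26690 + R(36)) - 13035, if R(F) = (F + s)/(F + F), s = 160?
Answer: 245839/18 ≈ 13658.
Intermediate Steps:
R(F) = (160 + F)/(2*F) (R(F) = (F + 160)/(F + F) = (160 + F)/((2*F)) = (160 + F)*(1/(2*F)) = (160 + F)/(2*F))
(26690 + R(36)) - 13035 = (26690 + (½)*(160 + 36)/36) - 13035 = (26690 + (½)*(1/36)*196) - 13035 = (26690 + 49/18) - 13035 = 480469/18 - 13035 = 245839/18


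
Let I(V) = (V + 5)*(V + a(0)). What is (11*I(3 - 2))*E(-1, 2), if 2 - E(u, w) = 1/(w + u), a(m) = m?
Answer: 66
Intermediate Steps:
E(u, w) = 2 - 1/(u + w) (E(u, w) = 2 - 1/(w + u) = 2 - 1/(u + w))
I(V) = V*(5 + V) (I(V) = (V + 5)*(V + 0) = (5 + V)*V = V*(5 + V))
(11*I(3 - 2))*E(-1, 2) = (11*((3 - 2)*(5 + (3 - 2))))*((-1 + 2*(-1) + 2*2)/(-1 + 2)) = (11*(1*(5 + 1)))*((-1 - 2 + 4)/1) = (11*(1*6))*(1*1) = (11*6)*1 = 66*1 = 66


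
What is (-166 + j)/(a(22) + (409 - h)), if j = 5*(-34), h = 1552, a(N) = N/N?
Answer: 168/571 ≈ 0.29422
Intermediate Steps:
a(N) = 1
j = -170
(-166 + j)/(a(22) + (409 - h)) = (-166 - 170)/(1 + (409 - 1*1552)) = -336/(1 + (409 - 1552)) = -336/(1 - 1143) = -336/(-1142) = -336*(-1/1142) = 168/571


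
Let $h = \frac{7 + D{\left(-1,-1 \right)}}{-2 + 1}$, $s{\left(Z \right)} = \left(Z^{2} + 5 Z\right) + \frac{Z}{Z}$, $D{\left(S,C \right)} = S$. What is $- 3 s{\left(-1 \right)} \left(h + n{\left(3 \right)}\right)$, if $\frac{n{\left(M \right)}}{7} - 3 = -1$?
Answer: $72$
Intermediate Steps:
$n{\left(M \right)} = 14$ ($n{\left(M \right)} = 21 + 7 \left(-1\right) = 21 - 7 = 14$)
$s{\left(Z \right)} = 1 + Z^{2} + 5 Z$ ($s{\left(Z \right)} = \left(Z^{2} + 5 Z\right) + 1 = 1 + Z^{2} + 5 Z$)
$h = -6$ ($h = \frac{7 - 1}{-2 + 1} = \frac{6}{-1} = 6 \left(-1\right) = -6$)
$- 3 s{\left(-1 \right)} \left(h + n{\left(3 \right)}\right) = - 3 \left(1 + \left(-1\right)^{2} + 5 \left(-1\right)\right) \left(-6 + 14\right) = - 3 \left(1 + 1 - 5\right) 8 = \left(-3\right) \left(-3\right) 8 = 9 \cdot 8 = 72$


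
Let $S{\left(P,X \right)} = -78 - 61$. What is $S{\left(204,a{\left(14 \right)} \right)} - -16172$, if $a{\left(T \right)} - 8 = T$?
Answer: $16033$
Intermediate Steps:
$a{\left(T \right)} = 8 + T$
$S{\left(P,X \right)} = -139$
$S{\left(204,a{\left(14 \right)} \right)} - -16172 = -139 - -16172 = -139 + 16172 = 16033$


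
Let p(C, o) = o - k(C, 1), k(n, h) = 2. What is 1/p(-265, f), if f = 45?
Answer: 1/43 ≈ 0.023256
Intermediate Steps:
p(C, o) = -2 + o (p(C, o) = o - 1*2 = o - 2 = -2 + o)
1/p(-265, f) = 1/(-2 + 45) = 1/43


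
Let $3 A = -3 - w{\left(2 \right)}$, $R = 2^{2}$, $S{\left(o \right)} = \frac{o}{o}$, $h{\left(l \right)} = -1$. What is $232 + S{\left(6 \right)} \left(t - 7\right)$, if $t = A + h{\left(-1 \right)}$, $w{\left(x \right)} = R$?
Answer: $\frac{665}{3} \approx 221.67$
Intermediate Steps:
$S{\left(o \right)} = 1$
$R = 4$
$w{\left(x \right)} = 4$
$A = - \frac{7}{3}$ ($A = \frac{-3 - 4}{3} = \frac{1}{3} \left(-7\right) = - \frac{7}{3} \approx -2.3333$)
$t = - \frac{10}{3}$ ($t = - \frac{7}{3} - 1 = - \frac{10}{3} \approx -3.3333$)
$232 + S{\left(6 \right)} \left(t - 7\right) = 232 + 1 \left(- \frac{10}{3} - 7\right) = 232 + 1 \left(- \frac{31}{3}\right) = 232 - \frac{31}{3} = \frac{665}{3}$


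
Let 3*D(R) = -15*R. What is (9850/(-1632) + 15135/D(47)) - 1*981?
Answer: -40324819/38352 ≈ -1051.4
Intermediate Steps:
D(R) = -5*R (D(R) = (-15*R)/3 = -5*R)
(9850/(-1632) + 15135/D(47)) - 1*981 = (9850/(-1632) + 15135/((-5*47))) - 1*981 = (9850*(-1/1632) + 15135/(-235)) - 981 = (-4925/816 + 15135*(-1/235)) - 981 = (-4925/816 - 3027/47) - 981 = -2701507/38352 - 981 = -40324819/38352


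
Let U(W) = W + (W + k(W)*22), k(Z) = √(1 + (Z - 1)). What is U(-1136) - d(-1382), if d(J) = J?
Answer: -890 + 88*I*√71 ≈ -890.0 + 741.5*I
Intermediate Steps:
k(Z) = √Z (k(Z) = √(1 + (-1 + Z)) = √Z)
U(W) = 2*W + 22*√W (U(W) = W + (W + √W*22) = W + (W + 22*√W) = 2*W + 22*√W)
U(-1136) - d(-1382) = (2*(-1136) + 22*√(-1136)) - 1*(-1382) = (-2272 + 22*(4*I*√71)) + 1382 = (-2272 + 88*I*√71) + 1382 = -890 + 88*I*√71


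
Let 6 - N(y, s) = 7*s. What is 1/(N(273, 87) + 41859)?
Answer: 1/41256 ≈ 2.4239e-5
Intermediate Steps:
N(y, s) = 6 - 7*s
1/(N(273, 87) + 41859) = 1/((6 - 7*87) + 41859) = 1/((6 - 609) + 41859) = 1/(-603 + 41859) = 1/41256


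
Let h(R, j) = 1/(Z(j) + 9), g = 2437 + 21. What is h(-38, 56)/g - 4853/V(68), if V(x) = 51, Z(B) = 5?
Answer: -167001385/1755012 ≈ -95.157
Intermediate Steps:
g = 2458
h(R, j) = 1/14 (h(R, j) = 1/(5 + 9) = 1/14)
h(-38, 56)/g - 4853/V(68) = (1/14)/2458 - 4853/51 = (1/14)*(1/2458) - 4853*1/51 = 1/34412 - 4853/51 = -167001385/1755012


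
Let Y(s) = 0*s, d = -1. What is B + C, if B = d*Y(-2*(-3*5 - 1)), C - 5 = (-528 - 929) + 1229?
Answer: -223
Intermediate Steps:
Y(s) = 0
C = -223 (C = 5 + ((-528 - 929) + 1229) = 5 + (-1457 + 1229) = 5 - 228 = -223)
B = 0 (B = -1*0 = 0)
B + C = 0 - 223 = -223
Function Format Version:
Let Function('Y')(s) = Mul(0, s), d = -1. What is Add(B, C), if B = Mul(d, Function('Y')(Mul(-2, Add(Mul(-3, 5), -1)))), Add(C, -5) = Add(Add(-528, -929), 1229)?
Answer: -223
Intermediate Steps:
Function('Y')(s) = 0
C = -223 (C = Add(5, Add(Add(-528, -929), 1229)) = Add(5, Add(-1457, 1229)) = Add(5, -228) = -223)
B = 0 (B = Mul(-1, 0) = 0)
Add(B, C) = Add(0, -223) = -223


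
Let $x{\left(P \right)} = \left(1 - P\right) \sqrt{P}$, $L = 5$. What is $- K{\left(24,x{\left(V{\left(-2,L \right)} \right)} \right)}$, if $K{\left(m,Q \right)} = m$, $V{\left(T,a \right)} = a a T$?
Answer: $-24$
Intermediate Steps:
$V{\left(T,a \right)} = T a^{2}$ ($V{\left(T,a \right)} = a^{2} T = T a^{2}$)
$x{\left(P \right)} = \sqrt{P} \left(1 - P\right)$
$- K{\left(24,x{\left(V{\left(-2,L \right)} \right)} \right)} = \left(-1\right) 24 = -24$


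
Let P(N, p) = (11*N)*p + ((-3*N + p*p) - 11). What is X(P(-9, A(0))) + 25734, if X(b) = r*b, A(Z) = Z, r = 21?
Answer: 26070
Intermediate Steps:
P(N, p) = -11 + p² - 3*N + 11*N*p (P(N, p) = 11*N*p + ((-3*N + p²) - 11) = 11*N*p + ((p² - 3*N) - 11) = 11*N*p + (-11 + p² - 3*N) = -11 + p² - 3*N + 11*N*p)
X(b) = 21*b
X(P(-9, A(0))) + 25734 = 21*(-11 + 0² - 3*(-9) + 11*(-9)*0) + 25734 = 21*(-11 + 0 + 27 + 0) + 25734 = 21*16 + 25734 = 336 + 25734 = 26070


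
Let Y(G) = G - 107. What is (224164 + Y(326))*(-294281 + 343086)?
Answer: 10951012315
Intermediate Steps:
Y(G) = -107 + G
(224164 + Y(326))*(-294281 + 343086) = (224164 + (-107 + 326))*(-294281 + 343086) = (224164 + 219)*48805 = 224383*48805 = 10951012315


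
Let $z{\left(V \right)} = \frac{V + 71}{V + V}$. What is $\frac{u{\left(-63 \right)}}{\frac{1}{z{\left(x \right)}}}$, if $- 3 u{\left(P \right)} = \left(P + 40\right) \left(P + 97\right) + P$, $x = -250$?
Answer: $\frac{30251}{300} \approx 100.84$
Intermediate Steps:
$z{\left(V \right)} = \frac{71 + V}{2 V}$
$u{\left(P \right)} = - \frac{P}{3} - \frac{\left(40 + P\right) \left(97 + P\right)}{3}$ ($u{\left(P \right)} = - \frac{\left(P + 40\right) \left(P + 97\right) + P}{3} = - \frac{\left(40 + P\right) \left(97 + P\right) + P}{3} = - \frac{P + \left(40 + P\right) \left(97 + P\right)}{3} = - \frac{P}{3} - \frac{\left(40 + P\right) \left(97 + P\right)}{3}$)
$\frac{u{\left(-63 \right)}}{\frac{1}{z{\left(x \right)}}} = \frac{- \frac{3880}{3} - -2898 - \frac{\left(-63\right)^{2}}{3}}{\frac{1}{\frac{1}{2} \frac{1}{-250} \left(71 - 250\right)}} = \frac{- \frac{3880}{3} + 2898 - 1323}{\frac{1}{\frac{1}{2} \left(- \frac{1}{250}\right) \left(-179\right)}} = \frac{- \frac{3880}{3} + 2898 - 1323}{\frac{1}{\frac{179}{500}}} = \frac{845}{3 \cdot \frac{500}{179}} = \frac{845}{3} \cdot \frac{179}{500} = \frac{30251}{300}$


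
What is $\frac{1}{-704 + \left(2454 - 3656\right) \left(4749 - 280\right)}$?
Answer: $- \frac{1}{5372442} \approx -1.8614 \cdot 10^{-7}$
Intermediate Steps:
$\frac{1}{-704 + \left(2454 - 3656\right) \left(4749 - 280\right)} = \frac{1}{-704 - 5371738} = \frac{1}{-5372442} = - \frac{1}{5372442}$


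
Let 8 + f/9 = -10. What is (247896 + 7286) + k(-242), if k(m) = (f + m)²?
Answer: 418398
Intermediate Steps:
f = -162 (f = -72 + 9*(-10) = -72 - 90 = -162)
k(m) = (-162 + m)²
(247896 + 7286) + k(-242) = (247896 + 7286) + (-162 - 242)² = 255182 + (-404)² = 255182 + 163216 = 418398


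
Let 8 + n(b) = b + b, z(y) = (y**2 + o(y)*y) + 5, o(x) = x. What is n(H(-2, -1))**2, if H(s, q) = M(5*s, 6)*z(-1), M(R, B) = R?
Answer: 21904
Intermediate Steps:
z(y) = 5 + 2*y**2 (z(y) = (y**2 + y*y) + 5 = (y**2 + y**2) + 5 = 2*y**2 + 5 = 5 + 2*y**2)
H(s, q) = 35*s (H(s, q) = (5*s)*(5 + 2*(-1)**2) = (5*s)*(5 + 2*1) = (5*s)*(5 + 2) = (5*s)*7 = 35*s)
n(b) = -8 + 2*b (n(b) = -8 + (b + b) = -8 + 2*b)
n(H(-2, -1))**2 = (-8 + 2*(35*(-2)))**2 = (-8 + 2*(-70))**2 = (-8 - 140)**2 = (-148)**2 = 21904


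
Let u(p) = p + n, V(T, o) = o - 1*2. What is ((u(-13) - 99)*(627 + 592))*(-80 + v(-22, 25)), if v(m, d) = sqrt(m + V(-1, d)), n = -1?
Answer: 10882013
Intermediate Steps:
V(T, o) = -2 + o (V(T, o) = o - 2 = -2 + o)
v(m, d) = sqrt(-2 + d + m) (v(m, d) = sqrt(m + (-2 + d)) = sqrt(-2 + d + m))
u(p) = -1 + p (u(p) = p - 1 = -1 + p)
((u(-13) - 99)*(627 + 592))*(-80 + v(-22, 25)) = (((-1 - 13) - 99)*(627 + 592))*(-80 + sqrt(-2 + 25 - 22)) = ((-14 - 99)*1219)*(-80 + sqrt(1)) = (-113*1219)*(-80 + 1) = -137747*(-79) = 10882013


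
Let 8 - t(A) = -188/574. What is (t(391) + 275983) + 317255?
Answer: 170261696/287 ≈ 5.9325e+5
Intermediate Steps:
t(A) = 2390/287 (t(A) = 8 - (-188)/574 = 8 - 1*(-94/287) = 8 + 94/287 = 2390/287)
(t(391) + 275983) + 317255 = (2390/287 + 275983) + 317255 = 79209511/287 + 317255 = 170261696/287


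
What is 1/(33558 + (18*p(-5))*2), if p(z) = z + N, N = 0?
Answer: 1/33378 ≈ 2.9960e-5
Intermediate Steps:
p(z) = z (p(z) = z + 0 = z)
1/(33558 + (18*p(-5))*2) = 1/(33558 + (18*(-5))*2) = 1/(33558 - 90*2) = 1/(33558 - 180) = 1/33378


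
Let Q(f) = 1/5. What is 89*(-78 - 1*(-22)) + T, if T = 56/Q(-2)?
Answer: -4704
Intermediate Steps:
Q(f) = ⅕
T = 280 (T = 56/(⅕) = 56*5 = 280)
89*(-78 - 1*(-22)) + T = 89*(-78 - 1*(-22)) + 280 = 89*(-78 + 22) + 280 = 89*(-56) + 280 = -4984 + 280 = -4704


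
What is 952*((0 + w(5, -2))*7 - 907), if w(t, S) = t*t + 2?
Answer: -683536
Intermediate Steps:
w(t, S) = 2 + t**2 (w(t, S) = t**2 + 2 = 2 + t**2)
952*((0 + w(5, -2))*7 - 907) = 952*((0 + (2 + 5**2))*7 - 907) = 952*((0 + (2 + 25))*7 - 907) = 952*((0 + 27)*7 - 907) = 952*(27*7 - 907) = 952*(189 - 907) = 952*(-718) = -683536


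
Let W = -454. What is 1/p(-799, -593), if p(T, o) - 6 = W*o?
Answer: 1/269228 ≈ 3.7143e-6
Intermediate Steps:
p(T, o) = 6 - 454*o
1/p(-799, -593) = 1/(6 - 454*(-593)) = 1/(6 + 269222) = 1/269228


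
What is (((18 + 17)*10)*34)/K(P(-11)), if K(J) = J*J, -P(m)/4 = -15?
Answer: 119/36 ≈ 3.3056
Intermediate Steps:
P(m) = 60 (P(m) = -4*(-15) = 60)
K(J) = J²
(((18 + 17)*10)*34)/K(P(-11)) = (((18 + 17)*10)*34)/(60²) = ((35*10)*34)/3600 = (350*34)*(1/3600) = 11900*(1/3600) = 119/36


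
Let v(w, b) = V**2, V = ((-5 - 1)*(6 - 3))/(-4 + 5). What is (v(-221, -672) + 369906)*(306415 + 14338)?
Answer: 118752383190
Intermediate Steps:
V = -18 (V = -6*3/1 = -18*1 = -18)
v(w, b) = 324 (v(w, b) = (-18)**2 = 324)
(v(-221, -672) + 369906)*(306415 + 14338) = (324 + 369906)*(306415 + 14338) = 370230*320753 = 118752383190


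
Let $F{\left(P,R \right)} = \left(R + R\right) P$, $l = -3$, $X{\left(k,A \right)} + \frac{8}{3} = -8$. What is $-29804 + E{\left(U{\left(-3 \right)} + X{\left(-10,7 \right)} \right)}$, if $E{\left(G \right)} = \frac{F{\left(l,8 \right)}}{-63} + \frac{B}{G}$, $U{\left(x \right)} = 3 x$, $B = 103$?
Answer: $- \frac{36932701}{1239} \approx -29808.0$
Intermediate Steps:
$X{\left(k,A \right)} = - \frac{32}{3}$ ($X{\left(k,A \right)} = - \frac{8}{3} - 8 = - \frac{32}{3}$)
$F{\left(P,R \right)} = 2 P R$ ($F{\left(P,R \right)} = 2 R P = 2 P R$)
$E{\left(G \right)} = \frac{16}{21} + \frac{103}{G}$ ($E{\left(G \right)} = \frac{2 \left(-3\right) 8}{-63} + \frac{103}{G} = \left(-48\right) \left(- \frac{1}{63}\right) + \frac{103}{G} = \frac{16}{21} + \frac{103}{G}$)
$-29804 + E{\left(U{\left(-3 \right)} + X{\left(-10,7 \right)} \right)} = -29804 + \left(\frac{16}{21} + \frac{103}{3 \left(-3\right) - \frac{32}{3}}\right) = -29804 + \left(\frac{16}{21} + \frac{103}{-9 - \frac{32}{3}}\right) = -29804 + \left(\frac{16}{21} + \frac{103}{- \frac{59}{3}}\right) = -29804 + \left(\frac{16}{21} + 103 \left(- \frac{3}{59}\right)\right) = -29804 + \left(\frac{16}{21} - \frac{309}{59}\right) = -29804 - \frac{5545}{1239} = - \frac{36932701}{1239}$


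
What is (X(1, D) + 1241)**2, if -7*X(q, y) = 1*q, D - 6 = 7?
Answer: 75446596/49 ≈ 1.5397e+6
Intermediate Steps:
D = 13 (D = 6 + 7 = 13)
X(q, y) = -q/7
(X(1, D) + 1241)**2 = (-1/7*1 + 1241)**2 = (-1/7 + 1241)**2 = (8686/7)**2 = 75446596/49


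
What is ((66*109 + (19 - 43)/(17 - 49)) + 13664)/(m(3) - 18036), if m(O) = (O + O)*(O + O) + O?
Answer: -83435/71988 ≈ -1.1590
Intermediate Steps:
m(O) = O + 4*O² (m(O) = (2*O)*(2*O) + O = 4*O² + O = O + 4*O²)
((66*109 + (19 - 43)/(17 - 49)) + 13664)/(m(3) - 18036) = ((66*109 + (19 - 43)/(17 - 49)) + 13664)/(3*(1 + 4*3) - 18036) = ((7194 - 24/(-32)) + 13664)/(3*(1 + 12) - 18036) = ((7194 - 24*(-1/32)) + 13664)/(3*13 - 18036) = ((7194 + ¾) + 13664)/(39 - 18036) = (28779/4 + 13664)/(-17997) = (83435/4)*(-1/17997) = -83435/71988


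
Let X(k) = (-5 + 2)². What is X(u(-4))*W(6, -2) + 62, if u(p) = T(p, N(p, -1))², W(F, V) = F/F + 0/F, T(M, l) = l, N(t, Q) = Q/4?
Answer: 71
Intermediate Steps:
N(t, Q) = Q/4 (N(t, Q) = Q*(¼) = Q/4)
W(F, V) = 1 (W(F, V) = 1 + 0 = 1)
u(p) = 1/16 (u(p) = ((¼)*(-1))² = (-¼)² = 1/16)
X(k) = 9 (X(k) = (-3)² = 9)
X(u(-4))*W(6, -2) + 62 = 9*1 + 62 = 9 + 62 = 71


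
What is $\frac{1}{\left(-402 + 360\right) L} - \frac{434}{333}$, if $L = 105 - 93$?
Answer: $- \frac{24341}{18648} \approx -1.3053$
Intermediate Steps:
$L = 12$ ($L = 105 - 93 = 12$)
$\frac{1}{\left(-402 + 360\right) L} - \frac{434}{333} = \frac{1}{\left(-402 + 360\right) 12} - \frac{434}{333} = \frac{1}{-42} \cdot \frac{1}{12} - \frac{434}{333} = \left(- \frac{1}{42}\right) \frac{1}{12} - \frac{434}{333} = - \frac{1}{504} - \frac{434}{333} = - \frac{24341}{18648}$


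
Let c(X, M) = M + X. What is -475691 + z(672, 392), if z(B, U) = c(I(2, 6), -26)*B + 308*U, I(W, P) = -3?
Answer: -374443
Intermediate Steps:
z(B, U) = -29*B + 308*U (z(B, U) = (-26 - 3)*B + 308*U = -29*B + 308*U)
-475691 + z(672, 392) = -475691 + (-29*672 + 308*392) = -475691 + (-19488 + 120736) = -475691 + 101248 = -374443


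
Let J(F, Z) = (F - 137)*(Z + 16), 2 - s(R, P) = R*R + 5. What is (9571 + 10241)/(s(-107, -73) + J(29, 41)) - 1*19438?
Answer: -85571029/4402 ≈ -19439.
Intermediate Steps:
s(R, P) = -3 - R**2 (s(R, P) = 2 - (R*R + 5) = 2 - (R**2 + 5) = 2 - (5 + R**2) = 2 + (-5 - R**2) = -3 - R**2)
J(F, Z) = (-137 + F)*(16 + Z)
(9571 + 10241)/(s(-107, -73) + J(29, 41)) - 1*19438 = (9571 + 10241)/((-3 - 1*(-107)**2) + (-2192 - 137*41 + 16*29 + 29*41)) - 1*19438 = 19812/((-3 - 1*11449) + (-2192 - 5617 + 464 + 1189)) - 19438 = 19812/((-3 - 11449) - 6156) - 19438 = 19812/(-11452 - 6156) - 19438 = 19812/(-17608) - 19438 = 19812*(-1/17608) - 19438 = -4953/4402 - 19438 = -85571029/4402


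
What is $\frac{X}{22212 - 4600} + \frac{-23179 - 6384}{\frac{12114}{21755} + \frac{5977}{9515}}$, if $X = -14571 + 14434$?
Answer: $- \frac{21555355583529393}{864024800828} \approx -24948.0$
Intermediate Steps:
$X = -137$
$\frac{X}{22212 - 4600} + \frac{-23179 - 6384}{\frac{12114}{21755} + \frac{5977}{9515}} = - \frac{137}{22212 - 4600} + \frac{-23179 - 6384}{\frac{12114}{21755} + \frac{5977}{9515}} = - \frac{137}{17612} + \frac{-23179 - 6384}{12114 \cdot \frac{1}{21755} + 5977 \cdot \frac{1}{9515}} = \left(-137\right) \frac{1}{17612} - \frac{29563}{\frac{12114}{21755} + \frac{5977}{9515}} = - \frac{137}{17612} - \frac{29563}{\frac{49058869}{41399765}} = - \frac{137}{17612} - \frac{1223901252695}{49058869} = - \frac{21555355583529393}{864024800828}$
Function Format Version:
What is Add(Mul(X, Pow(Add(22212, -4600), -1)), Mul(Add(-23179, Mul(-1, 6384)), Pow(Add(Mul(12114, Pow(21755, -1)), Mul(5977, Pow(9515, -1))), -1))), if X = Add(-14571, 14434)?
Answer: Rational(-21555355583529393, 864024800828) ≈ -24948.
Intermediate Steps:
X = -137
Add(Mul(X, Pow(Add(22212, -4600), -1)), Mul(Add(-23179, Mul(-1, 6384)), Pow(Add(Mul(12114, Pow(21755, -1)), Mul(5977, Pow(9515, -1))), -1))) = Add(Mul(-137, Pow(Add(22212, -4600), -1)), Mul(Add(-23179, Mul(-1, 6384)), Pow(Add(Mul(12114, Pow(21755, -1)), Mul(5977, Pow(9515, -1))), -1))) = Add(Mul(-137, Pow(17612, -1)), Mul(Add(-23179, -6384), Pow(Add(Mul(12114, Rational(1, 21755)), Mul(5977, Rational(1, 9515))), -1))) = Add(Mul(-137, Rational(1, 17612)), Mul(-29563, Pow(Add(Rational(12114, 21755), Rational(5977, 9515)), -1))) = Add(Rational(-137, 17612), Mul(-29563, Pow(Rational(49058869, 41399765), -1))) = Add(Rational(-137, 17612), Mul(-29563, Rational(41399765, 49058869))) = Add(Rational(-137, 17612), Rational(-1223901252695, 49058869)) = Rational(-21555355583529393, 864024800828)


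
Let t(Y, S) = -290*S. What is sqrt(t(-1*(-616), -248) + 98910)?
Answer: sqrt(170830) ≈ 413.32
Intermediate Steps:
sqrt(t(-1*(-616), -248) + 98910) = sqrt(-290*(-248) + 98910) = sqrt(71920 + 98910) = sqrt(170830)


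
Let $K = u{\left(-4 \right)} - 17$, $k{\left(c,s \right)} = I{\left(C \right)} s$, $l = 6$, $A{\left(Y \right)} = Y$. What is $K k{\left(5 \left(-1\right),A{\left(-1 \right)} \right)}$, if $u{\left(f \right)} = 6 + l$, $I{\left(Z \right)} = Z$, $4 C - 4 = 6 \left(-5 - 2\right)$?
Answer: $- \frac{95}{2} \approx -47.5$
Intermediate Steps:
$C = - \frac{19}{2}$ ($C = 1 + \frac{6 \left(-5 - 2\right)}{4} = 1 + \frac{6 \left(-7\right)}{4} = 1 + \frac{1}{4} \left(-42\right) = 1 - \frac{21}{2} = - \frac{19}{2} \approx -9.5$)
$u{\left(f \right)} = 12$ ($u{\left(f \right)} = 6 + 6 = 12$)
$k{\left(c,s \right)} = - \frac{19 s}{2}$
$K = -5$ ($K = 12 - 17 = -5$)
$K k{\left(5 \left(-1\right),A{\left(-1 \right)} \right)} = - 5 \left(\left(- \frac{19}{2}\right) \left(-1\right)\right) = \left(-5\right) \frac{19}{2} = - \frac{95}{2}$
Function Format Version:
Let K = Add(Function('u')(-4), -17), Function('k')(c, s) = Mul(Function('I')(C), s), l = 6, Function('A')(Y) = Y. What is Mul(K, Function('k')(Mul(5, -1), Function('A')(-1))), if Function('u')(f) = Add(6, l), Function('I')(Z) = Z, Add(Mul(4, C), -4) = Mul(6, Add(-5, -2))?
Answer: Rational(-95, 2) ≈ -47.500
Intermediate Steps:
C = Rational(-19, 2) (C = Add(1, Mul(Rational(1, 4), Mul(6, Add(-5, -2)))) = Add(1, Mul(Rational(1, 4), Mul(6, -7))) = Add(1, Mul(Rational(1, 4), -42)) = Add(1, Rational(-21, 2)) = Rational(-19, 2) ≈ -9.5000)
Function('u')(f) = 12 (Function('u')(f) = Add(6, 6) = 12)
Function('k')(c, s) = Mul(Rational(-19, 2), s)
K = -5 (K = Add(12, -17) = -5)
Mul(K, Function('k')(Mul(5, -1), Function('A')(-1))) = Mul(-5, Mul(Rational(-19, 2), -1)) = Mul(-5, Rational(19, 2)) = Rational(-95, 2)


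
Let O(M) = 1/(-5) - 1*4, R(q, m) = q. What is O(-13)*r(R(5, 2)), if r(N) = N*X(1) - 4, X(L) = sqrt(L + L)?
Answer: 84/5 - 21*sqrt(2) ≈ -12.898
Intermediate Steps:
X(L) = sqrt(2)*sqrt(L) (X(L) = sqrt(2*L) = sqrt(2)*sqrt(L))
O(M) = -21/5 (O(M) = -1/5 - 4 = -21/5)
r(N) = -4 + N*sqrt(2) (r(N) = N*(sqrt(2)*sqrt(1)) - 4 = N*(sqrt(2)*1) - 4 = N*sqrt(2) - 4 = -4 + N*sqrt(2))
O(-13)*r(R(5, 2)) = -21*(-4 + 5*sqrt(2))/5 = 84/5 - 21*sqrt(2)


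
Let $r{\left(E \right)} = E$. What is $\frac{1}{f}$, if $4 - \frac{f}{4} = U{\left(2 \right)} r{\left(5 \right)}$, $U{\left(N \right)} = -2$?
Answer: $\frac{1}{56} \approx 0.017857$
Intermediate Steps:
$f = 56$ ($f = 16 - 4 \left(\left(-2\right) 5\right) = 16 - -40 = 16 + 40 = 56$)
$\frac{1}{f} = \frac{1}{56}$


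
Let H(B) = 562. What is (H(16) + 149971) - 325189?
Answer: -174656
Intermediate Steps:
(H(16) + 149971) - 325189 = (562 + 149971) - 325189 = 150533 - 325189 = -174656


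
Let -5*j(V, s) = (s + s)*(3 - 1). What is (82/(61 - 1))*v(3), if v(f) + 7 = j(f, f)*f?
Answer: -2911/150 ≈ -19.407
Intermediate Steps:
j(V, s) = -4*s/5 (j(V, s) = -(s + s)*(3 - 1)/5 = -2*s*2/5 = -4*s/5)
v(f) = -7 - 4*f²/5 (v(f) = -7 + (-4*f/5)*f = -7 - 4*f²/5)
(82/(61 - 1))*v(3) = (82/(61 - 1))*(-7 - ⅘*3²) = (82/60)*(-7 - ⅘*9) = ((1/60)*82)*(-7 - 36/5) = (41/30)*(-71/5) = -2911/150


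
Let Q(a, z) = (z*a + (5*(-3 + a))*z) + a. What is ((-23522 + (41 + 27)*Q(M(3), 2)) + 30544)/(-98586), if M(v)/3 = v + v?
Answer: -10447/49293 ≈ -0.21194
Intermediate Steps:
M(v) = 6*v (M(v) = 3*(v + v) = 3*(2*v) = 6*v)
Q(a, z) = a + a*z + z*(-15 + 5*a) (Q(a, z) = (a*z + (-15 + 5*a)*z) + a = (a*z + z*(-15 + 5*a)) + a = a + a*z + z*(-15 + 5*a))
((-23522 + (41 + 27)*Q(M(3), 2)) + 30544)/(-98586) = ((-23522 + (41 + 27)*(6*3 - 15*2 + 6*(6*3)*2)) + 30544)/(-98586) = ((-23522 + 68*(18 - 30 + 6*18*2)) + 30544)*(-1/98586) = ((-23522 + 68*(18 - 30 + 216)) + 30544)*(-1/98586) = ((-23522 + 68*204) + 30544)*(-1/98586) = ((-23522 + 13872) + 30544)*(-1/98586) = (-9650 + 30544)*(-1/98586) = 20894*(-1/98586) = -10447/49293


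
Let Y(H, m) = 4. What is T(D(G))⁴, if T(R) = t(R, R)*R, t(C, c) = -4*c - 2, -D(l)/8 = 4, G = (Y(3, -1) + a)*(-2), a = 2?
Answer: 264290829336576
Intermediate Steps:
G = -12 (G = (4 + 2)*(-2) = 6*(-2) = -12)
D(l) = -32 (D(l) = -8*4 = -32)
t(C, c) = -2 - 4*c
T(R) = R*(-2 - 4*R) (T(R) = (-2 - 4*R)*R = R*(-2 - 4*R))
T(D(G))⁴ = (-2*(-32)*(1 + 2*(-32)))⁴ = (-2*(-32)*(1 - 64))⁴ = (-2*(-32)*(-63))⁴ = (-4032)⁴ = 264290829336576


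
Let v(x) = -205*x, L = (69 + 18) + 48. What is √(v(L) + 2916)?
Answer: 3*I*√2751 ≈ 157.35*I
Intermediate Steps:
L = 135 (L = 87 + 48 = 135)
√(v(L) + 2916) = √(-205*135 + 2916) = √(-27675 + 2916) = √(-24759) = 3*I*√2751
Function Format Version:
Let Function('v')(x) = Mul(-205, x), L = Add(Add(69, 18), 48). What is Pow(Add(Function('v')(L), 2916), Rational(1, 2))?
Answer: Mul(3, I, Pow(2751, Rational(1, 2))) ≈ Mul(157.35, I)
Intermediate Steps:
L = 135 (L = Add(87, 48) = 135)
Pow(Add(Function('v')(L), 2916), Rational(1, 2)) = Pow(Add(Mul(-205, 135), 2916), Rational(1, 2)) = Pow(Add(-27675, 2916), Rational(1, 2)) = Pow(-24759, Rational(1, 2)) = Mul(3, I, Pow(2751, Rational(1, 2)))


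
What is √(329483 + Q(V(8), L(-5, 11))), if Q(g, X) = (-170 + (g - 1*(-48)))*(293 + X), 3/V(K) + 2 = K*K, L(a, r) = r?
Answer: 3*√31222859/31 ≈ 540.75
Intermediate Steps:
V(K) = 3/(-2 + K²) (V(K) = 3/(-2 + K*K) = 3/(-2 + K²))
Q(g, X) = (-122 + g)*(293 + X) (Q(g, X) = (-170 + (g + 48))*(293 + X) = (-170 + (48 + g))*(293 + X) = (-122 + g)*(293 + X))
√(329483 + Q(V(8), L(-5, 11))) = √(329483 + (-35746 - 122*11 + 293*(3/(-2 + 8²)) + 11*(3/(-2 + 8²)))) = √(329483 + (-35746 - 1342 + 293*(3/(-2 + 64)) + 11*(3/(-2 + 64)))) = √(329483 + (-35746 - 1342 + 293*(3/62) + 11*(3/62))) = √(329483 + (-35746 - 1342 + 879/62 + 33/62)) = √(329483 - 1149272/31) = √(9064701/31) = 3*√31222859/31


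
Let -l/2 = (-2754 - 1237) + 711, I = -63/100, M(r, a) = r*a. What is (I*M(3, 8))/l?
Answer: -189/82000 ≈ -0.0023049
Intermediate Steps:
M(r, a) = a*r
I = -63/100 (I = -63*1/100 = -63/100 ≈ -0.63000)
l = 6560 (l = -2*((-2754 - 1237) + 711) = -2*(-3991 + 711) = -2*(-3280) = 6560)
(I*M(3, 8))/l = -126*3/25/6560 = -63/100*24*(1/6560) = -378/25*1/6560 = -189/82000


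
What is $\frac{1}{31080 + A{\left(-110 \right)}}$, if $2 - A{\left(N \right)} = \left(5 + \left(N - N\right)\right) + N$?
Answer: $\frac{1}{31187} \approx 3.2065 \cdot 10^{-5}$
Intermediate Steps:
$A{\left(N \right)} = -3 - N$ ($A{\left(N \right)} = 2 - \left(\left(5 + \left(N - N\right)\right) + N\right) = 2 - \left(\left(5 + 0\right) + N\right) = 2 - \left(5 + N\right) = -3 - N$)
$\frac{1}{31080 + A{\left(-110 \right)}} = \frac{1}{31080 - -107} = \frac{1}{31080 + \left(-3 + 110\right)} = \frac{1}{31080 + 107} = \frac{1}{31187}$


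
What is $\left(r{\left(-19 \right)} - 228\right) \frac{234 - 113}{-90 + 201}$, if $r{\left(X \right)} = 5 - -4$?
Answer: $- \frac{8833}{37} \approx -238.73$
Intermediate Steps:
$r{\left(X \right)} = 9$ ($r{\left(X \right)} = 5 + 4 = 9$)
$\left(r{\left(-19 \right)} - 228\right) \frac{234 - 113}{-90 + 201} = \left(9 - 228\right) \frac{234 - 113}{-90 + 201} = - 219 \cdot \frac{121}{111} = - 219 \cdot 121 \cdot \frac{1}{111} = \left(-219\right) \frac{121}{111} = - \frac{8833}{37}$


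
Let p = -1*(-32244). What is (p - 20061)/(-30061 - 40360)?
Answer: -12183/70421 ≈ -0.17300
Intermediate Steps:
p = 32244
(p - 20061)/(-30061 - 40360) = (32244 - 20061)/(-30061 - 40360) = 12183/(-70421) = 12183*(-1/70421) = -12183/70421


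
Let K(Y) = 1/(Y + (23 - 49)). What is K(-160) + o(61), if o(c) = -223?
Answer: -41479/186 ≈ -223.01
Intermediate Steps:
K(Y) = 1/(-26 + Y) (K(Y) = 1/(Y - 26) = 1/(-26 + Y))
K(-160) + o(61) = 1/(-26 - 160) - 223 = 1/(-186) - 223 = -1/186 - 223 = -41479/186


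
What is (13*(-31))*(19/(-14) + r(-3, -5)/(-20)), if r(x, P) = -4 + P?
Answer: 51181/140 ≈ 365.58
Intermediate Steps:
(13*(-31))*(19/(-14) + r(-3, -5)/(-20)) = (13*(-31))*(19/(-14) + (-4 - 5)/(-20)) = -403*(19*(-1/14) - 9*(-1/20)) = -403*(-19/14 + 9/20) = -403*(-127/140) = 51181/140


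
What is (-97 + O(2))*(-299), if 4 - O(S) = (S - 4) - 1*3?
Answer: 26312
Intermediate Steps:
O(S) = 11 - S (O(S) = 4 - ((S - 4) - 1*3) = 4 - ((-4 + S) - 3) = 4 - (-7 + S) = 4 + (7 - S) = 11 - S)
(-97 + O(2))*(-299) = (-97 + (11 - 1*2))*(-299) = (-97 + (11 - 2))*(-299) = (-97 + 9)*(-299) = -88*(-299) = 26312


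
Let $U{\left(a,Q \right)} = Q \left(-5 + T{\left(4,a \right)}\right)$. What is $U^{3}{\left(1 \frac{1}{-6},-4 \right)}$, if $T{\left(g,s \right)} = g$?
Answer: $64$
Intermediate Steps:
$U{\left(a,Q \right)} = - Q$ ($U{\left(a,Q \right)} = Q \left(-5 + 4\right) = Q \left(-1\right) = - Q$)
$U^{3}{\left(1 \frac{1}{-6},-4 \right)} = \left(\left(-1\right) \left(-4\right)\right)^{3} = 4^{3} = 64$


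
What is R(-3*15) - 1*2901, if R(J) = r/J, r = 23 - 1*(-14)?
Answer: -130582/45 ≈ -2901.8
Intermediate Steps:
r = 37 (r = 23 + 14 = 37)
R(J) = 37/J
R(-3*15) - 1*2901 = 37/((-3*15)) - 1*2901 = 37/(-45) - 2901 = 37*(-1/45) - 2901 = -37/45 - 2901 = -130582/45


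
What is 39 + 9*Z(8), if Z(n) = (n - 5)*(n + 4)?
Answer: 363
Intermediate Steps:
Z(n) = (-5 + n)*(4 + n)
39 + 9*Z(8) = 39 + 9*(-20 + 8**2 - 1*8) = 39 + 9*(-20 + 64 - 8) = 39 + 9*36 = 39 + 324 = 363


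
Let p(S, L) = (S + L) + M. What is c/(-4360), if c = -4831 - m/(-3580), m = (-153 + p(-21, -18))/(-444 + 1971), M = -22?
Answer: 13204717337/11917318800 ≈ 1.1080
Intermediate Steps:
p(S, L) = -22 + L + S (p(S, L) = (S + L) - 22 = (L + S) - 22 = -22 + L + S)
m = -214/1527 (m = (-153 + (-22 - 18 - 21))/(-444 + 1971) = (-153 - 61)/1527 = -214*1/1527 = -214/1527 ≈ -0.14014)
c = -13204717337/2733330 (c = -4831 - (-214)/(1527*(-3580)) = -4831 - (-214)*(-1)/(1527*3580) = -4831 - 1*107/2733330 = -4831 - 107/2733330 = -13204717337/2733330 ≈ -4831.0)
c/(-4360) = -13204717337/2733330/(-4360) = -13204717337/2733330*(-1/4360) = 13204717337/11917318800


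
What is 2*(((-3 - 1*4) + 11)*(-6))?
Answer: -48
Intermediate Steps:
2*(((-3 - 1*4) + 11)*(-6)) = 2*(((-3 - 4) + 11)*(-6)) = 2*((-7 + 11)*(-6)) = 2*(4*(-6)) = 2*(-24) = -48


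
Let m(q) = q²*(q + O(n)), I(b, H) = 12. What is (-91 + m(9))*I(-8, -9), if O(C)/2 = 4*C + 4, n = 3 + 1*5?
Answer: 77640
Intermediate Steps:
n = 8 (n = 3 + 5 = 8)
O(C) = 8 + 8*C (O(C) = 2*(4*C + 4) = 2*(4 + 4*C) = 8 + 8*C)
m(q) = q²*(72 + q) (m(q) = q²*(q + (8 + 8*8)) = q²*(q + (8 + 64)) = q²*(q + 72) = q²*(72 + q))
(-91 + m(9))*I(-8, -9) = (-91 + 9²*(72 + 9))*12 = (-91 + 81*81)*12 = (-91 + 6561)*12 = 6470*12 = 77640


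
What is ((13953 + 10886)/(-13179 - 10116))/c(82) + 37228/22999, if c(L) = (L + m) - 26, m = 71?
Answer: 109566462859/68041736535 ≈ 1.6103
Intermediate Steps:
c(L) = 45 + L (c(L) = (L + 71) - 26 = (71 + L) - 26 = 45 + L)
((13953 + 10886)/(-13179 - 10116))/c(82) + 37228/22999 = ((13953 + 10886)/(-13179 - 10116))/(45 + 82) + 37228/22999 = (24839/(-23295))/127 + 37228*(1/22999) = (24839*(-1/23295))*(1/127) + 37228/22999 = -24839/23295*1/127 + 37228/22999 = -24839/2958465 + 37228/22999 = 109566462859/68041736535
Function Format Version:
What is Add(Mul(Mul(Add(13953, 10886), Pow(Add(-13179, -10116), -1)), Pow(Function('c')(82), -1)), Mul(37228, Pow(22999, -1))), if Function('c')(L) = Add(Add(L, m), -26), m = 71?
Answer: Rational(109566462859, 68041736535) ≈ 1.6103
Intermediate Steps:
Function('c')(L) = Add(45, L) (Function('c')(L) = Add(Add(L, 71), -26) = Add(Add(71, L), -26) = Add(45, L))
Add(Mul(Mul(Add(13953, 10886), Pow(Add(-13179, -10116), -1)), Pow(Function('c')(82), -1)), Mul(37228, Pow(22999, -1))) = Add(Mul(Mul(Add(13953, 10886), Pow(Add(-13179, -10116), -1)), Pow(Add(45, 82), -1)), Mul(37228, Pow(22999, -1))) = Add(Mul(Mul(24839, Pow(-23295, -1)), Pow(127, -1)), Mul(37228, Rational(1, 22999))) = Add(Mul(Mul(24839, Rational(-1, 23295)), Rational(1, 127)), Rational(37228, 22999)) = Add(Mul(Rational(-24839, 23295), Rational(1, 127)), Rational(37228, 22999)) = Add(Rational(-24839, 2958465), Rational(37228, 22999)) = Rational(109566462859, 68041736535)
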